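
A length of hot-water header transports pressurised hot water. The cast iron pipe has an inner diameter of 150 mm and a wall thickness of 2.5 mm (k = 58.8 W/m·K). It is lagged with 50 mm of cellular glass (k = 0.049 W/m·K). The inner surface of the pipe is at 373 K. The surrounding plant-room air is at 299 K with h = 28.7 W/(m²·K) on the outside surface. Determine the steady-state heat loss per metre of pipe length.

q′ ≈ 44.6 W/m

Treating each annulus and film as a series resistance:
R_cast iron pipe wall = ln(77.5/75)/(2π×58.8×1) = 8.875×10^-5 K/W
R_cellular glass = ln(127.5/77.5)/(2π×0.049×1) = 1.617 K/W
R_outer film = 1/(h_o·2πr_oL) = 1/(28.7×2π×0.1275×1) = 0.04349 K/W
R_total = 1.661 K/W
Q = ΔT/R_total = 74/1.661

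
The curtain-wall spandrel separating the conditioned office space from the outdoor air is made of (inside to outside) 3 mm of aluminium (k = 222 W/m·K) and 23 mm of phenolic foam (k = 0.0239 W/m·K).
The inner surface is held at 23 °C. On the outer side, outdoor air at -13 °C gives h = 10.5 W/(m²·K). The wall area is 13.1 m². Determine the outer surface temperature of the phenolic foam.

Model the wall as resistances in series:
R_aluminium = L/(kA) = 0.003/(222×13.1) = 1.032×10^-6 K/W
R_phenolic foam = L/(kA) = 0.023/(0.0239×13.1) = 0.07346 K/W
R_outer film = 1/(h_o·A) = 1/(10.5×13.1) = 0.00727 K/W
R_total = 0.08073 K/W;  Q = ΔT/R_total = 36/0.08073 = 445.9 W
T_interface = T_inner − Q·ΣR(inner→interface) = 23 − 446×0.07346

T ≈ -9.76 °C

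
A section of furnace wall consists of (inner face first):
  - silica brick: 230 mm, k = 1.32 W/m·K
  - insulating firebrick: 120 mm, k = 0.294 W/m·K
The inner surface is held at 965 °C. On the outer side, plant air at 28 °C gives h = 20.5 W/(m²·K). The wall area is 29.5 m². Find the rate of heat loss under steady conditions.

Treating each layer as a thermal resistance in series:
R_silica brick = L/(kA) = 0.23/(1.32×29.5) = 0.005907 K/W
R_insulating firebrick = L/(kA) = 0.12/(0.294×29.5) = 0.01384 K/W
R_outer film = 1/(h_o·A) = 1/(20.5×29.5) = 0.001654 K/W
R_total = 0.0214 K/W
Q = ΔT / R_total = 937 / 0.0214

Q ≈ 43800 W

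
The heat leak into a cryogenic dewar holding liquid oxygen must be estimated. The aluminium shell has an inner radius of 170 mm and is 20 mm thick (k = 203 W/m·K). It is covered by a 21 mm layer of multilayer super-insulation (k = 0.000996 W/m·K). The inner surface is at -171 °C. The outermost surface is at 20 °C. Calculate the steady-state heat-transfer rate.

Q ≈ 4.56 W

Each spherical layer contributes R = (1/r_i − 1/r_o)/(4πk):
R_aluminium shell = (1/0.17 − 1/0.19)/(4π×203) = 2.427×10^-4 K/W
R_multilayer super-insulation = (1/0.19 − 1/0.211)/(4π×0.000996) = 41.85 K/W
R_total = 41.85 K/W
Q = ΔT/R_total = 191/41.85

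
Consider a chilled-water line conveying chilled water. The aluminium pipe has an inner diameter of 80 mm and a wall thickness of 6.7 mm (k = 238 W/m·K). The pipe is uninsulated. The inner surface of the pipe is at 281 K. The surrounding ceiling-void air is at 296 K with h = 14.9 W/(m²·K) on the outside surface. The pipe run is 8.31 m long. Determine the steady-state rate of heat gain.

Q ≈ 545 W

Treating each annulus and film as a series resistance:
R_aluminium pipe wall = ln(46.7/40)/(2π×238×8.31) = 1.246×10^-5 K/W
R_outer film = 1/(h_o·2πr_oL) = 1/(14.9×2π×0.0467×8.31) = 0.02752 K/W
R_total = 0.02754 K/W
Q = ΔT/R_total = 15/0.02754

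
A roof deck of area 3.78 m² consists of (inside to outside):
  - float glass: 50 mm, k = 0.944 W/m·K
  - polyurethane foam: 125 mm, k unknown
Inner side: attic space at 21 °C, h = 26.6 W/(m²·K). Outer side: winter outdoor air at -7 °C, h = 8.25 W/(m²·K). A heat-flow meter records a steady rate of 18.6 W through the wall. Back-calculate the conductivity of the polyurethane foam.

Thermal resistances in series:
R_inner film = 1/(h_i·A) = 1/(26.6×3.78) = 0.009945 K/W
R_float glass = L/(kA) = 0.05/(0.944×3.78) = 0.01401 K/W
R_outer film = 1/(h_o·A) = 1/(8.25×3.78) = 0.03207 K/W
Sum of known resistances R_other = 0.05602 K/W
Total R = ΔT/Q = 28/18.6 = 1.505 K/W
R_polyurethane foam = R_total − R_other = 1.449 K/W
k = L/(R·A) = 0.125/(1.449×3.78)

k ≈ 0.0228 W/(m·K)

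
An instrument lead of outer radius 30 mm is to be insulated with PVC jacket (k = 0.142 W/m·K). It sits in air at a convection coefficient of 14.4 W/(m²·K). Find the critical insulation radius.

For a cylinder r_cr = k/h = 0.142/14.4
r_cr = 9.86 mm; since the bare radius (30 mm) is above r_cr, any added insulation will reduce heat loss.

r_cr ≈ 9.86 mm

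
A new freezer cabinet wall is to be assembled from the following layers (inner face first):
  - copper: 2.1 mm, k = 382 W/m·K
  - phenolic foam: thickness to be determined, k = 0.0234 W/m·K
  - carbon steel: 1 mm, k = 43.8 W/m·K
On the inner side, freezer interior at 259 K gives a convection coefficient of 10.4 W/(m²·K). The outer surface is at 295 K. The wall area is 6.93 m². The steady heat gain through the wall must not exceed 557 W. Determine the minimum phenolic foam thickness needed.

Using the resistance-network approach (series):
R_inner film = 1/(h_i·A) = 1/(10.4×6.93) = 0.01388 K/W
R_copper = L/(kA) = 0.0021/(382×6.93) = 7.933×10^-7 K/W
R_carbon steel = L/(kA) = 0.001/(43.8×6.93) = 3.295×10^-6 K/W
Sum of the known resistances R_other = 0.01388 K/W
Required total resistance R_tot = ΔT/Q_allow = 36/557 = 0.06463 K/W
R_phenolic foam = R_tot − R_other = 0.05075 K/W
L = R·k·A = 0.05075×0.0234×6.93

L ≈ 8.23 mm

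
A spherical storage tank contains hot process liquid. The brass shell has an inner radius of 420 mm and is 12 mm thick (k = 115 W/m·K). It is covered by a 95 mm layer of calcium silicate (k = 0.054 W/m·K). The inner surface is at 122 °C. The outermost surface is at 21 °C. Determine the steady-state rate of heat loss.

Q ≈ 164 W

For a spherical shell R = (1/r₁ − 1/r₂)/(4πk); film R = 1/(h·4πr²). In series:
R_brass shell = (1/0.42 − 1/0.432)/(4π×115) = 4.577×10^-5 K/W
R_calcium silicate = (1/0.432 − 1/0.527)/(4π×0.054) = 0.6149 K/W
R_total = 0.615 K/W
Q = ΔT/R_total = 101/0.615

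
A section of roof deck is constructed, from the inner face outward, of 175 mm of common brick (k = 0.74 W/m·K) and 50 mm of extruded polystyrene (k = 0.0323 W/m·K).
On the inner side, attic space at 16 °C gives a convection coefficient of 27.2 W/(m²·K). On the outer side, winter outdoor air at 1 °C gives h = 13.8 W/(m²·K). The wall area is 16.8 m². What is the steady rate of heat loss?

Q ≈ 133 W

Series thermal resistances:
R_inner film = 1/(h_i·A) = 1/(27.2×16.8) = 0.002188 K/W
R_common brick = L/(kA) = 0.175/(0.74×16.8) = 0.01408 K/W
R_extruded polystyrene = L/(kA) = 0.05/(0.0323×16.8) = 0.09214 K/W
R_outer film = 1/(h_o·A) = 1/(13.8×16.8) = 0.004313 K/W
R_total = 0.1127 K/W
Q = ΔT / R_total = 15 / 0.1127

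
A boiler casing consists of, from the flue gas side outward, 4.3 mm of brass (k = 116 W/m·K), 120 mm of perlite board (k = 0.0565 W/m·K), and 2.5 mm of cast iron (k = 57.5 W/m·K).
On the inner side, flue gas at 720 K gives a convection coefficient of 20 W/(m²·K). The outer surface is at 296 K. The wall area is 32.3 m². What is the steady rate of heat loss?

Q ≈ 6300 W

Model the wall as resistances in series:
R_inner film = 1/(h_i·A) = 1/(20×32.3) = 0.001548 K/W
R_brass = L/(kA) = 0.0043/(116×32.3) = 1.148×10^-6 K/W
R_perlite board = L/(kA) = 0.12/(0.0565×32.3) = 0.06576 K/W
R_cast iron = L/(kA) = 0.0025/(57.5×32.3) = 1.346×10^-6 K/W
R_total = 0.06731 K/W
Q = ΔT / R_total = 424 / 0.06731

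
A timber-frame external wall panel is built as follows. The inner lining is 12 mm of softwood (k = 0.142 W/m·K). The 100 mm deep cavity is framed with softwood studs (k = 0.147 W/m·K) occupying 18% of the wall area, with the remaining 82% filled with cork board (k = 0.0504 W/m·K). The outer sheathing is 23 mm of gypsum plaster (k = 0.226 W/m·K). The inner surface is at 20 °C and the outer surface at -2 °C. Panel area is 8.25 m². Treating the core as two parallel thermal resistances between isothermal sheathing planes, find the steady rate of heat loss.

Sheathing layers in series; stud and cavity paths in parallel between them.
R_inner = 0.012/(0.142×8.25) = 0.01024 K/W
R_stud  = 0.1/(0.147×0.18×8.25) = 0.4581 K/W
R_cav   = 0.1/(0.0504×0.82×8.25) = 0.2933 K/W
1/R_core = 1/R_stud + 1/R_cav → R_core = 0.1788 K/W
R_outer = 0.023/(0.226×8.25) = 0.01234 K/W
R_total = 0.2014 K/W
Q = ΔT/R_total = 22/0.2014

Q ≈ 109 W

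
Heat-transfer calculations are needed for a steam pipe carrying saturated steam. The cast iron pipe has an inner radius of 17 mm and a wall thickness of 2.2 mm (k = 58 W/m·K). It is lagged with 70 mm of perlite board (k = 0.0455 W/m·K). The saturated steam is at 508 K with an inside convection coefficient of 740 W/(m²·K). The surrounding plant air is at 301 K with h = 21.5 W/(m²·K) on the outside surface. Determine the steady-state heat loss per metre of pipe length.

Radial resistances (cylindrical: R_cond = ln(r_o/r_i)/(2πkL), R_conv = 1/(h·2πrL)):
R_inner film = 1/(h_i·2πr₁L) = 1/(740×2π×0.017×1) = 0.01265 K/W
R_cast iron pipe wall = ln(19.2/17)/(2π×58×1) = 3.339×10^-4 K/W
R_perlite board = ln(89.2/19.2)/(2π×0.0455×1) = 5.373 K/W
R_outer film = 1/(h_o·2πr_oL) = 1/(21.5×2π×0.0892×1) = 0.08299 K/W
R_total = 5.469 K/W
Q = ΔT/R_total = 207/5.469

q′ ≈ 37.9 W/m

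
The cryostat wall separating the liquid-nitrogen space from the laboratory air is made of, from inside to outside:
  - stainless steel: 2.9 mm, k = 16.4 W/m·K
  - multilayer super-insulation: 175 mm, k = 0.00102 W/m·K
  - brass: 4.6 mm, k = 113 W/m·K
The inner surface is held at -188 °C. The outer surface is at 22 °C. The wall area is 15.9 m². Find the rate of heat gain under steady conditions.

Model the wall as resistances in series:
R_stainless steel = L/(kA) = 0.0029/(16.4×15.9) = 1.112×10^-5 K/W
R_multilayer super-insulation = L/(kA) = 0.175/(0.00102×15.9) = 10.79 K/W
R_brass = L/(kA) = 0.0046/(113×15.9) = 2.56×10^-6 K/W
R_total = 10.79 K/W
Q = ΔT / R_total = 210 / 10.79

Q ≈ 19.5 W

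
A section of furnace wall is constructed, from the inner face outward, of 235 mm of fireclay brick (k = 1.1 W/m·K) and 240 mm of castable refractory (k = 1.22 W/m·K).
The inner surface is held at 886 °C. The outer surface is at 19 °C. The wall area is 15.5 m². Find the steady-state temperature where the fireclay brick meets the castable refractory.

Treating each layer as a thermal resistance in series:
R_fireclay brick = L/(kA) = 0.235/(1.1×15.5) = 0.01378 K/W
R_castable refractory = L/(kA) = 0.24/(1.22×15.5) = 0.01269 K/W
R_total = 0.02647 K/W;  Q = ΔT/R_total = 867/0.02647 = 32750 W
T_interface = T_inner − Q·ΣR(inner→interface) = 886 − 32700×0.01378

T ≈ 435 °C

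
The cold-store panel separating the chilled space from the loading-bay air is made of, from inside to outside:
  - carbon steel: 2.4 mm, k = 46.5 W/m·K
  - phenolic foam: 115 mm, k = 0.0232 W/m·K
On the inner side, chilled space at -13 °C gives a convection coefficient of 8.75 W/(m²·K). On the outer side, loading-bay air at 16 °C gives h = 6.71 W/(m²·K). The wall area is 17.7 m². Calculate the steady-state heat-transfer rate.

Q ≈ 98.3 W

Using the resistance-network approach (series):
R_inner film = 1/(h_i·A) = 1/(8.75×17.7) = 0.006457 K/W
R_carbon steel = L/(kA) = 0.0024/(46.5×17.7) = 2.916×10^-6 K/W
R_phenolic foam = L/(kA) = 0.115/(0.0232×17.7) = 0.2801 K/W
R_outer film = 1/(h_o·A) = 1/(6.71×17.7) = 0.00842 K/W
R_total = 0.2949 K/W
Q = ΔT / R_total = 29 / 0.2949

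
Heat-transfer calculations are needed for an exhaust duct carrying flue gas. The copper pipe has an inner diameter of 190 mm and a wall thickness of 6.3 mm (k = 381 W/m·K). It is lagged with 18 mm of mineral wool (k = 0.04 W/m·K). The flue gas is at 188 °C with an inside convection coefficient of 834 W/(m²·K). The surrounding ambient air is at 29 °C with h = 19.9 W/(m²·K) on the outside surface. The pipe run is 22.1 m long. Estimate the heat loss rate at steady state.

Radial resistances (cylindrical: R_cond = ln(r_o/r_i)/(2πkL), R_conv = 1/(h·2πrL)):
R_inner film = 1/(h_i·2πr₁L) = 1/(834×2π×0.095×22.1) = 9.089×10^-5 K/W
R_copper pipe wall = ln(101.3/95)/(2π×381×22.1) = 1.214×10^-6 K/W
R_mineral wool = ln(119.3/101.3)/(2π×0.04×22.1) = 0.02945 K/W
R_outer film = 1/(h_o·2πr_oL) = 1/(19.9×2π×0.1193×22.1) = 0.003033 K/W
R_total = 0.03257 K/W
Q = ΔT/R_total = 159/0.03257

Q ≈ 4880 W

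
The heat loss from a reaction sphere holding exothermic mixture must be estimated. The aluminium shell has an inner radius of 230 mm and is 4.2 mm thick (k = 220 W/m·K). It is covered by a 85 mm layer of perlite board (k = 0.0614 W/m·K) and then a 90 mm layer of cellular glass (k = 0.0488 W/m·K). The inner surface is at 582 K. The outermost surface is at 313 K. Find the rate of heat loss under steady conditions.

Q ≈ 104 W

Radial (spherical) resistances in series:
R_aluminium shell = (1/0.23 − 1/0.2342)/(4π×220) = 2.82×10^-5 K/W
R_perlite board = (1/0.2342 − 1/0.3192)/(4π×0.0614) = 1.474 K/W
R_cellular glass = (1/0.3192 − 1/0.4092)/(4π×0.0488) = 1.124 K/W
R_total = 2.597 K/W
Q = ΔT/R_total = 269/2.597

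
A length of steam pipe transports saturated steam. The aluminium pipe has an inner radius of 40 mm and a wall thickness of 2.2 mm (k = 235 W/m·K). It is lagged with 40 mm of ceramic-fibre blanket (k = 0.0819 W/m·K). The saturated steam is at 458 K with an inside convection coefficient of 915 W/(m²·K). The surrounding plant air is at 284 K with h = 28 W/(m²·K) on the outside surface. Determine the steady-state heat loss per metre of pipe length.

q′ ≈ 127 W/m

Radial resistances (cylindrical: R_cond = ln(r_o/r_i)/(2πkL), R_conv = 1/(h·2πrL)):
R_inner film = 1/(h_i·2πr₁L) = 1/(915×2π×0.04×1) = 0.004348 K/W
R_aluminium pipe wall = ln(42.2/40)/(2π×235×1) = 3.626×10^-5 K/W
R_ceramic-fibre blanket = ln(82.2/42.2)/(2π×0.0819×1) = 1.296 K/W
R_outer film = 1/(h_o·2πr_oL) = 1/(28×2π×0.0822×1) = 0.06915 K/W
R_total = 1.369 K/W
Q = ΔT/R_total = 174/1.369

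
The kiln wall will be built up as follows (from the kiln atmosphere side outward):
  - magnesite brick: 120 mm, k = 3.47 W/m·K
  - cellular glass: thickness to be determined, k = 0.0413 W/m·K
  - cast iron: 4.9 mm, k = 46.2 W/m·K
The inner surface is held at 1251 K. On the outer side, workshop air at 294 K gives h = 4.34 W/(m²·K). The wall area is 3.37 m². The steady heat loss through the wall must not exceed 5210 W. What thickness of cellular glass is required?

L ≈ 14.6 mm

Using the resistance-network approach (series):
R_magnesite brick = L/(kA) = 0.12/(3.47×3.37) = 0.01026 K/W
R_cast iron = L/(kA) = 0.0049/(46.2×3.37) = 3.147×10^-5 K/W
R_outer film = 1/(h_o·A) = 1/(4.34×3.37) = 0.06837 K/W
Sum of the known resistances R_other = 0.07867 K/W
Required total resistance R_tot = ΔT/Q_allow = 957/5210 = 0.1837 K/W
R_cellular glass = R_tot − R_other = 0.105 K/W
L = R·k·A = 0.105×0.0413×3.37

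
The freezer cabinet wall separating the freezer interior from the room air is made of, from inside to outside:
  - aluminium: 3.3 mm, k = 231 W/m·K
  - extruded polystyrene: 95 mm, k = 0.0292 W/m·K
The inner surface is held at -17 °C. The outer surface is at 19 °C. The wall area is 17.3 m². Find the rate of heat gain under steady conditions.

Q ≈ 191 W

Using the resistance-network approach (series):
R_aluminium = L/(kA) = 0.0033/(231×17.3) = 8.258×10^-7 K/W
R_extruded polystyrene = L/(kA) = 0.095/(0.0292×17.3) = 0.1881 K/W
R_total = 0.1881 K/W
Q = ΔT / R_total = 36 / 0.1881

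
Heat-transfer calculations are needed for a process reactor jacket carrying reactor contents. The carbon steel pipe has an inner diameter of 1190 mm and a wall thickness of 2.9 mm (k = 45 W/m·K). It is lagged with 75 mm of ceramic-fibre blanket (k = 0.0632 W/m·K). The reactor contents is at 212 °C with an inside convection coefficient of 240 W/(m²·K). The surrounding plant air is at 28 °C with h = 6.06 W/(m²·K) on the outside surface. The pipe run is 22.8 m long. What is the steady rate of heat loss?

Treating each annulus and film as a series resistance:
R_inner film = 1/(h_i·2πr₁L) = 1/(240×2π×0.595×22.8) = 4.888×10^-5 K/W
R_carbon steel pipe wall = ln(597.9/595)/(2π×45×22.8) = 7.542×10^-7 K/W
R_ceramic-fibre blanket = ln(672.9/597.9)/(2π×0.0632×22.8) = 0.01305 K/W
R_outer film = 1/(h_o·2πr_oL) = 1/(6.06×2π×0.6729×22.8) = 0.001712 K/W
R_total = 0.01481 K/W
Q = ΔT/R_total = 184/0.01481

Q ≈ 12400 W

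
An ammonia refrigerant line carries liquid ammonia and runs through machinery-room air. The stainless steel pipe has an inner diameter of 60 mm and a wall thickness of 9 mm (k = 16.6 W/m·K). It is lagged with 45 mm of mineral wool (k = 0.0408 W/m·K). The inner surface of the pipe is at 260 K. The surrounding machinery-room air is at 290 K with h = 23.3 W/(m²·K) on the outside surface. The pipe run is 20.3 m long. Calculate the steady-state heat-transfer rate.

Radial resistances (cylindrical: R_cond = ln(r_o/r_i)/(2πkL), R_conv = 1/(h·2πrL)):
R_stainless steel pipe wall = ln(39/30)/(2π×16.6×20.3) = 1.239×10^-4 K/W
R_mineral wool = ln(84/39)/(2π×0.0408×20.3) = 0.1474 K/W
R_outer film = 1/(h_o·2πr_oL) = 1/(23.3×2π×0.084×20.3) = 0.004006 K/W
R_total = 0.1516 K/W
Q = ΔT/R_total = 30/0.1516

Q ≈ 198 W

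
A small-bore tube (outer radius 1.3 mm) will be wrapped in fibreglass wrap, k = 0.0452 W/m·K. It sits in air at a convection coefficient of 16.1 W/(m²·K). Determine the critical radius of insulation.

For a cylinder r_cr = k/h = 0.0452/16.1
r_cr = 2.81 mm; since the bare radius (1.3 mm) is below r_cr, adding a thin layer of insulation will *increase* heat loss.

r_cr ≈ 2.81 mm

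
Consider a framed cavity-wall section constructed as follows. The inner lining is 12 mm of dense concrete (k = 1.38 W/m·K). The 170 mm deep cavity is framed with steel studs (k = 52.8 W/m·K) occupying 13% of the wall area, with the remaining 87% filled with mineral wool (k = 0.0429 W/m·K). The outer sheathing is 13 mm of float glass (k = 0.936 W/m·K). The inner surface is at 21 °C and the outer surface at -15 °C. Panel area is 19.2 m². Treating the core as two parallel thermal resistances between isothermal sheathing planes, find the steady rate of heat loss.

Q ≈ 14600 W

Sheathing layers in series; stud and cavity paths in parallel between them.
R_inner = 0.012/(1.38×19.2) = 4.529×10^-4 K/W
R_stud  = 0.17/(52.8×0.13×19.2) = 0.00129 K/W
R_cav   = 0.17/(0.0429×0.87×19.2) = 0.2372 K/W
1/R_core = 1/R_stud + 1/R_cav → R_core = 0.001283 K/W
R_outer = 0.013/(0.936×19.2) = 7.234×10^-4 K/W
R_total = 0.002459 K/W
Q = ΔT/R_total = 36/0.002459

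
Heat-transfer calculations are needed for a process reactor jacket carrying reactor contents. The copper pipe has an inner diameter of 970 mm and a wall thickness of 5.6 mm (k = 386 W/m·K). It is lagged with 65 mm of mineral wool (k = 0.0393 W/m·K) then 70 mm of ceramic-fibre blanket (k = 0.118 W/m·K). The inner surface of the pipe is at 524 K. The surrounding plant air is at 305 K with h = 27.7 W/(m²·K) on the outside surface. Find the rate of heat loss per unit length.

q′ ≈ 325 W/m

Treating each annulus and film as a series resistance:
R_copper pipe wall = ln(490.6/485)/(2π×386×1) = 4.734×10^-6 K/W
R_mineral wool = ln(555.6/490.6)/(2π×0.0393×1) = 0.5039 K/W
R_ceramic-fibre blanket = ln(625.6/555.6)/(2π×0.118×1) = 0.16 K/W
R_outer film = 1/(h_o·2πr_oL) = 1/(27.7×2π×0.6256×1) = 0.009184 K/W
R_total = 0.6731 K/W
Q = ΔT/R_total = 219/0.6731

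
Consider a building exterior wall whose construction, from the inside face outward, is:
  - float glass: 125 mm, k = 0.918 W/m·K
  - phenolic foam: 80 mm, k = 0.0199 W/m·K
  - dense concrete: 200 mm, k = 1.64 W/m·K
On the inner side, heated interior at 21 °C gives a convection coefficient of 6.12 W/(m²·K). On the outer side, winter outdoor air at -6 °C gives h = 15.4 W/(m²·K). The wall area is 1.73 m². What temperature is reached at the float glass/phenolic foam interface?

T ≈ 19.2 °C

Series thermal resistances:
R_inner film = 1/(h_i·A) = 1/(6.12×1.73) = 0.09445 K/W
R_float glass = L/(kA) = 0.125/(0.918×1.73) = 0.07871 K/W
R_phenolic foam = L/(kA) = 0.08/(0.0199×1.73) = 2.324 K/W
R_dense concrete = L/(kA) = 0.2/(1.64×1.73) = 0.07049 K/W
R_outer film = 1/(h_o·A) = 1/(15.4×1.73) = 0.03753 K/W
R_total = 2.605 K/W;  Q = ΔT/R_total = 27/2.605 = 10.36 W
T_interface = T_inner − Q·ΣR(inner→interface) = 21 − 10.4×0.1732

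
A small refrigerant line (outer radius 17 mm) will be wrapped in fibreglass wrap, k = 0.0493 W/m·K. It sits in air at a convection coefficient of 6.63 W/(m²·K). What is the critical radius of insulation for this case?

For a cylinder r_cr = k/h = 0.0493/6.63
r_cr = 7.44 mm; since the bare radius (17 mm) is above r_cr, any added insulation will reduce heat loss.

r_cr ≈ 7.44 mm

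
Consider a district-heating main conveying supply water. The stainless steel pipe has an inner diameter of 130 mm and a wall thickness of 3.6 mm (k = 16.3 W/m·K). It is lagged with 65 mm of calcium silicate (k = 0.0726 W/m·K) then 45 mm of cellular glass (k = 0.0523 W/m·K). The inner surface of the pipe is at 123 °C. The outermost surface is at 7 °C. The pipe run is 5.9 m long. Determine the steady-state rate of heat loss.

Treating each annulus and film as a series resistance:
R_stainless steel pipe wall = ln(68.6/65)/(2π×16.3×5.9) = 8.921×10^-5 K/W
R_calcium silicate = ln(133.6/68.6)/(2π×0.0726×5.9) = 0.2477 K/W
R_cellular glass = ln(178.6/133.6)/(2π×0.0523×5.9) = 0.1497 K/W
R_total = 0.3975 K/W
Q = ΔT/R_total = 116/0.3975

Q ≈ 292 W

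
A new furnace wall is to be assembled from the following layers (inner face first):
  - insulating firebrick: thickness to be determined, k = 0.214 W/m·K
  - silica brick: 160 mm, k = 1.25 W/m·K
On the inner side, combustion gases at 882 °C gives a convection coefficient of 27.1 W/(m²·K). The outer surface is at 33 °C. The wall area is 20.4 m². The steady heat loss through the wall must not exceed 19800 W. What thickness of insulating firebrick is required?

Model the wall as resistances in series:
R_inner film = 1/(h_i·A) = 1/(27.1×20.4) = 0.001809 K/W
R_silica brick = L/(kA) = 0.16/(1.25×20.4) = 0.006275 K/W
Sum of the known resistances R_other = 0.008083 K/W
Required total resistance R_tot = ΔT/Q_allow = 849/19800 = 0.04288 K/W
R_insulating firebrick = R_tot − R_other = 0.0348 K/W
L = R·k·A = 0.0348×0.214×20.4

L ≈ 152 mm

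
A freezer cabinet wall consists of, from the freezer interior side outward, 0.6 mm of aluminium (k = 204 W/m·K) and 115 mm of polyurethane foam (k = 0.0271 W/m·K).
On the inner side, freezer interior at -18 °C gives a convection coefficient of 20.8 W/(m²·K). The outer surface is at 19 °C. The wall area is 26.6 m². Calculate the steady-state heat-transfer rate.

Q ≈ 229 W

Thermal resistances in series:
R_inner film = 1/(h_i·A) = 1/(20.8×26.6) = 0.001807 K/W
R_aluminium = L/(kA) = 0.0006/(204×26.6) = 1.106×10^-7 K/W
R_polyurethane foam = L/(kA) = 0.115/(0.0271×26.6) = 0.1595 K/W
R_total = 0.1613 K/W
Q = ΔT / R_total = 37 / 0.1613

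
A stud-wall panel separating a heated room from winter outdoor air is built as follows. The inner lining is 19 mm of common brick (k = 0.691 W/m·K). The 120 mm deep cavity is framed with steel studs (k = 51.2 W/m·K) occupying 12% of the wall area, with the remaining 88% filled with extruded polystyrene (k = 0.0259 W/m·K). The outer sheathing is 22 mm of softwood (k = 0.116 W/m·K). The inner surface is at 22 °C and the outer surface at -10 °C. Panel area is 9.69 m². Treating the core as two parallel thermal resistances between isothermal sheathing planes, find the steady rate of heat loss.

Q ≈ 1310 W

Sheathing layers in series; stud and cavity paths in parallel between them.
R_inner = 0.019/(0.691×9.69) = 0.002838 K/W
R_stud  = 0.12/(51.2×0.12×9.69) = 0.002016 K/W
R_cav   = 0.12/(0.0259×0.88×9.69) = 0.5433 K/W
1/R_core = 1/R_stud + 1/R_cav → R_core = 0.002008 K/W
R_outer = 0.022/(0.116×9.69) = 0.01957 K/W
R_total = 0.02442 K/W
Q = ΔT/R_total = 32/0.02442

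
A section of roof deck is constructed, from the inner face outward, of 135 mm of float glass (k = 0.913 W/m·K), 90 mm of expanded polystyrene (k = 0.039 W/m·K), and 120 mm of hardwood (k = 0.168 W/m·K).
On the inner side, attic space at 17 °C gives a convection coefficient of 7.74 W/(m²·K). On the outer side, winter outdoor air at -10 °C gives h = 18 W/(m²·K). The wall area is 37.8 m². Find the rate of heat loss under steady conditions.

Using the resistance-network approach (series):
R_inner film = 1/(h_i·A) = 1/(7.74×37.8) = 0.003418 K/W
R_float glass = L/(kA) = 0.135/(0.913×37.8) = 0.003912 K/W
R_expanded polystyrene = L/(kA) = 0.09/(0.039×37.8) = 0.06105 K/W
R_hardwood = L/(kA) = 0.12/(0.168×37.8) = 0.0189 K/W
R_outer film = 1/(h_o·A) = 1/(18×37.8) = 0.00147 K/W
R_total = 0.08875 K/W
Q = ΔT / R_total = 27 / 0.08875

Q ≈ 304 W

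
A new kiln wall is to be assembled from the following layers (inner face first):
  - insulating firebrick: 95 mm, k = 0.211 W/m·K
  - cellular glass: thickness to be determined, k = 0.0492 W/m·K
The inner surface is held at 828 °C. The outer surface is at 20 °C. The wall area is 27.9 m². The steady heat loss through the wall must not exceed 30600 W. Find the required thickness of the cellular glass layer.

L ≈ 14.1 mm

Using the resistance-network approach (series):
R_insulating firebrick = L/(kA) = 0.095/(0.211×27.9) = 0.01614 K/W
Sum of the known resistances R_other = 0.01614 K/W
Required total resistance R_tot = ΔT/Q_allow = 808/30600 = 0.02641 K/W
R_cellular glass = R_tot − R_other = 0.01027 K/W
L = R·k·A = 0.01027×0.0492×27.9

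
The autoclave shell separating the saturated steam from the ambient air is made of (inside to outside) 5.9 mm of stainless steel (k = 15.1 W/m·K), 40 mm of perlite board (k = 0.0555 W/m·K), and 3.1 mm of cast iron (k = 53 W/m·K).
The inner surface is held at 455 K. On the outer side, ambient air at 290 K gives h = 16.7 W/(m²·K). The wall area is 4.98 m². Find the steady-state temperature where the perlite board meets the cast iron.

T ≈ 303 K

Thermal resistances in series:
R_stainless steel = L/(kA) = 0.0059/(15.1×4.98) = 7.846×10^-5 K/W
R_perlite board = L/(kA) = 0.04/(0.0555×4.98) = 0.1447 K/W
R_cast iron = L/(kA) = 0.0031/(53×4.98) = 1.175×10^-5 K/W
R_outer film = 1/(h_o·A) = 1/(16.7×4.98) = 0.01202 K/W
R_total = 0.1568 K/W;  Q = ΔT/R_total = 165/0.1568 = 1052 W
T_interface = T_inner − Q·ΣR(inner→interface) = 455 − 1050×0.1448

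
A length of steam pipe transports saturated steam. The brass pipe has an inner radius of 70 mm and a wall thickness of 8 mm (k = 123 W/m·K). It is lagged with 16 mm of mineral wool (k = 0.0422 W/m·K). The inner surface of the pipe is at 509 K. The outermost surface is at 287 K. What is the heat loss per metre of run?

q′ ≈ 315 W/m

Per-layer cylindrical resistances, series-summed:
R_brass pipe wall = ln(78/70)/(2π×123×1) = 1.4×10^-4 K/W
R_mineral wool = ln(94/78)/(2π×0.0422×1) = 0.7037 K/W
R_total = 0.7038 K/W
Q = ΔT/R_total = 222/0.7038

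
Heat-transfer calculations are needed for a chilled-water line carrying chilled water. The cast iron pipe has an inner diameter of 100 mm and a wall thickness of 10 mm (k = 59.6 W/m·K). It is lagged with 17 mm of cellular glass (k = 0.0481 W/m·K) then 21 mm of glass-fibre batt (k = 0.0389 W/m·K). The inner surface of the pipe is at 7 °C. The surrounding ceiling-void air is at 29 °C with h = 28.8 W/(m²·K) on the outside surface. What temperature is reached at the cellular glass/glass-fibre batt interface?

Treating each annulus and film as a series resistance:
R_cast iron pipe wall = ln(60/50)/(2π×59.6×1) = 4.869×10^-4 K/W
R_cellular glass = ln(77/60)/(2π×0.0481×1) = 0.8254 K/W
R_glass-fibre batt = ln(98/77)/(2π×0.0389×1) = 0.9867 K/W
R_outer film = 1/(h_o·2πr_oL) = 1/(28.8×2π×0.098×1) = 0.05639 K/W
R_total = 1.869 K/W
Q = ΔT/R_total = 22/1.869
Q = 11.8 W/m
T_interface = T_inner + Q·ΣR(inner→interface) = 7 + 11.8×0.8259

T ≈ 16.7 °C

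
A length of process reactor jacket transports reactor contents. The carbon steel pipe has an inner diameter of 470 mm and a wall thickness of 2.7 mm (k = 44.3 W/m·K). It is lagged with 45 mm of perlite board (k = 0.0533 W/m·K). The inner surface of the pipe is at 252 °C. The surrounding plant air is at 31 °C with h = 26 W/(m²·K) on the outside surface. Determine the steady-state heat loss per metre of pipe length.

q′ ≈ 410 W/m

Cylindrical conduction, so R = ln(r₂/r₁)/(2πkL) per layer, in series:
R_carbon steel pipe wall = ln(237.7/235)/(2π×44.3×1) = 4.104×10^-5 K/W
R_perlite board = ln(282.7/237.7)/(2π×0.0533×1) = 0.5177 K/W
R_outer film = 1/(h_o·2πr_oL) = 1/(26×2π×0.2827×1) = 0.02165 K/W
R_total = 0.5394 K/W
Q = ΔT/R_total = 221/0.5394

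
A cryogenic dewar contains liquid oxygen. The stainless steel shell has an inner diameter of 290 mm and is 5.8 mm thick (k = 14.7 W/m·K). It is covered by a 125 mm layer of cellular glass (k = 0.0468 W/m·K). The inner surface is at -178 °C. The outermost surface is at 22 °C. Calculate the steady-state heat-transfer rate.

Q ≈ 39.1 W

Spherical conduction: R = (1/r_in − 1/r_out)/(4πk) per layer; series-sum.
R_stainless steel shell = (1/0.145 − 1/0.1508)/(4π×14.7) = 0.001436 K/W
R_cellular glass = (1/0.1508 − 1/0.2758)/(4π×0.0468) = 5.11 K/W
R_total = 5.112 K/W
Q = ΔT/R_total = 200/5.112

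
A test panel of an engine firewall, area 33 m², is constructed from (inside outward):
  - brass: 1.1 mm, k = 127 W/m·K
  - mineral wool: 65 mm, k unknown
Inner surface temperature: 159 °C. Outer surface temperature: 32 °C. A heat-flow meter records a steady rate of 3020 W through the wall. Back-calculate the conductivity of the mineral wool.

k ≈ 0.0468 W/(m·K)

Series thermal resistances:
R_brass = L/(kA) = 0.0011/(127×33) = 2.625×10^-7 K/W
Sum of known resistances R_other = 2.625×10^-7 K/W
Total R = ΔT/Q = 127/3020 = 0.04205 K/W
R_mineral wool = R_total − R_other = 0.04205 K/W
k = L/(R·A) = 0.065/(0.04205×33)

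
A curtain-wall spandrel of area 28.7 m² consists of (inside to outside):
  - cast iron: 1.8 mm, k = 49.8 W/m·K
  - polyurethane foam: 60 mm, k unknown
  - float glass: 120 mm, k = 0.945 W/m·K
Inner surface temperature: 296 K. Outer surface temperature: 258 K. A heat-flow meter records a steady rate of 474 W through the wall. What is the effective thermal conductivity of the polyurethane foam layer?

Series thermal resistances:
R_cast iron = L/(kA) = 0.0018/(49.8×28.7) = 1.259×10^-6 K/W
R_float glass = L/(kA) = 0.12/(0.945×28.7) = 0.004425 K/W
Sum of known resistances R_other = 0.004426 K/W
Total R = ΔT/Q = 38/474 = 0.08017 K/W
R_polyurethane foam = R_total − R_other = 0.07574 K/W
k = L/(R·A) = 0.06/(0.07574×28.7)

k ≈ 0.0276 W/(m·K)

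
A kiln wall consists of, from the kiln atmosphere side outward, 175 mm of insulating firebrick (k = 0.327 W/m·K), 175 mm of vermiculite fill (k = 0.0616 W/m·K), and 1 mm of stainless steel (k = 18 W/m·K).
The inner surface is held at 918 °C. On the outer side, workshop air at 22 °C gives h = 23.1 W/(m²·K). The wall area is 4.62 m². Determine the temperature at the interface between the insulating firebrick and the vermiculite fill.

Series thermal resistances:
R_insulating firebrick = L/(kA) = 0.175/(0.327×4.62) = 0.1158 K/W
R_vermiculite fill = L/(kA) = 0.175/(0.0616×4.62) = 0.6149 K/W
R_stainless steel = L/(kA) = 0.001/(18×4.62) = 1.203×10^-5 K/W
R_outer film = 1/(h_o·A) = 1/(23.1×4.62) = 0.00937 K/W
R_total = 0.7401 K/W;  Q = ΔT/R_total = 896/0.7401 = 1211 W
T_interface = T_inner − Q·ΣR(inner→interface) = 918 − 1210×0.1158

T ≈ 778 °C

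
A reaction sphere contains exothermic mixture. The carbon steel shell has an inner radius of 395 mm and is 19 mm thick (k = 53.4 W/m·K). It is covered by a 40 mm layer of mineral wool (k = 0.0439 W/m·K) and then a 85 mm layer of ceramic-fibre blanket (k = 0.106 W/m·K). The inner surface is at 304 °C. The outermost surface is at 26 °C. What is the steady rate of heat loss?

For a spherical shell R = (1/r₁ − 1/r₂)/(4πk); film R = 1/(h·4πr²). In series:
R_carbon steel shell = (1/0.395 − 1/0.414)/(4π×53.4) = 1.731×10^-4 K/W
R_mineral wool = (1/0.414 − 1/0.454)/(4π×0.0439) = 0.3858 K/W
R_ceramic-fibre blanket = (1/0.454 − 1/0.539)/(4π×0.106) = 0.2608 K/W
R_total = 0.6467 K/W
Q = ΔT/R_total = 278/0.6467

Q ≈ 430 W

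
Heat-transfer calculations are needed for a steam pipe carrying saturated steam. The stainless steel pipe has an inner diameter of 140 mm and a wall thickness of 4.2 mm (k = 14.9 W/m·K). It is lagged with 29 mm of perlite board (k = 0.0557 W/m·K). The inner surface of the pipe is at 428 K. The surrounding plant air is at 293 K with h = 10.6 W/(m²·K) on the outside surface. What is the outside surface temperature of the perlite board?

T ≈ 311 K

Cylindrical conduction, so R = ln(r₂/r₁)/(2πkL) per layer, in series:
R_stainless steel pipe wall = ln(74.2/70)/(2π×14.9×1) = 6.224×10^-4 K/W
R_perlite board = ln(103.2/74.2)/(2π×0.0557×1) = 0.9427 K/W
R_outer film = 1/(h_o·2πr_oL) = 1/(10.6×2π×0.1032×1) = 0.1455 K/W
R_total = 1.089 K/W
Q = ΔT/R_total = 135/1.089
Q = 124 W/m
T_interface = T_inner − Q·ΣR(inner→interface) = 428 − 124×0.9433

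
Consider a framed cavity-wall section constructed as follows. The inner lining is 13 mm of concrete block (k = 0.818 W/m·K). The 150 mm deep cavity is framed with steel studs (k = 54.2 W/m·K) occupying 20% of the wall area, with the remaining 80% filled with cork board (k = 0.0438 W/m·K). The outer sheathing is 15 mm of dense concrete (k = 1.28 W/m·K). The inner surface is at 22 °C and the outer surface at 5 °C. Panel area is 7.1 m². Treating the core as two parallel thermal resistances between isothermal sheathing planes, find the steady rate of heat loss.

Q ≈ 2920 W

Sheathing layers in series; stud and cavity paths in parallel between them.
R_inner = 0.013/(0.818×7.1) = 0.002238 K/W
R_stud  = 0.15/(54.2×0.2×7.1) = 0.001949 K/W
R_cav   = 0.15/(0.0438×0.8×7.1) = 0.6029 K/W
1/R_core = 1/R_stud + 1/R_cav → R_core = 0.001943 K/W
R_outer = 0.015/(1.28×7.1) = 0.001651 K/W
R_total = 0.005832 K/W
Q = ΔT/R_total = 17/0.005832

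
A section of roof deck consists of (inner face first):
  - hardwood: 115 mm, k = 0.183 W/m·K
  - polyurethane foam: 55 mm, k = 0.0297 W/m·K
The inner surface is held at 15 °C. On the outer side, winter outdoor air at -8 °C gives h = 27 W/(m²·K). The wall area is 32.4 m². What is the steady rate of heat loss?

Q ≈ 296 W

Thermal resistances in series:
R_hardwood = L/(kA) = 0.115/(0.183×32.4) = 0.0194 K/W
R_polyurethane foam = L/(kA) = 0.055/(0.0297×32.4) = 0.05716 K/W
R_outer film = 1/(h_o·A) = 1/(27×32.4) = 0.001143 K/W
R_total = 0.07769 K/W
Q = ΔT / R_total = 23 / 0.07769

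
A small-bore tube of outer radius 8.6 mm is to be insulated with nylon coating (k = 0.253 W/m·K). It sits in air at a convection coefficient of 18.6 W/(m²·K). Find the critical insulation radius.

For a cylinder r_cr = k/h = 0.253/18.6
r_cr = 13.6 mm; since the bare radius (8.6 mm) is below r_cr, adding a thin layer of insulation will *increase* heat loss.

r_cr ≈ 13.6 mm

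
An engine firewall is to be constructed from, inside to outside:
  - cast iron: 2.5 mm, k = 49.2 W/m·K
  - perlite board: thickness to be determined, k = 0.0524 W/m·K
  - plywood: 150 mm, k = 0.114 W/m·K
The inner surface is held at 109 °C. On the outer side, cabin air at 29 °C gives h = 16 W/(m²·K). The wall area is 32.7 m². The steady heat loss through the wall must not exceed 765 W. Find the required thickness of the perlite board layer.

L ≈ 107 mm

Model the wall as resistances in series:
R_cast iron = L/(kA) = 0.0025/(49.2×32.7) = 1.554×10^-6 K/W
R_plywood = L/(kA) = 0.15/(0.114×32.7) = 0.04024 K/W
R_outer film = 1/(h_o·A) = 1/(16×32.7) = 0.001911 K/W
Sum of the known resistances R_other = 0.04215 K/W
Required total resistance R_tot = ΔT/Q_allow = 80/765 = 0.1046 K/W
R_perlite board = R_tot − R_other = 0.06242 K/W
L = R·k·A = 0.06242×0.0524×32.7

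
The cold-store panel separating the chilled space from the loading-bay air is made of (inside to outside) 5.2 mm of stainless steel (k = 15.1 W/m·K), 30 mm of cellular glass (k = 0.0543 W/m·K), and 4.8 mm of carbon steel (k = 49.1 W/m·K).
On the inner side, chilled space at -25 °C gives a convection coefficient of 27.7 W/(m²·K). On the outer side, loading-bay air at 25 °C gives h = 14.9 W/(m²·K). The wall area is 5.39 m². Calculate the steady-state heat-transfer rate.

Using the resistance-network approach (series):
R_inner film = 1/(h_i·A) = 1/(27.7×5.39) = 0.006698 K/W
R_stainless steel = L/(kA) = 0.0052/(15.1×5.39) = 6.389×10^-5 K/W
R_cellular glass = L/(kA) = 0.03/(0.0543×5.39) = 0.1025 K/W
R_carbon steel = L/(kA) = 0.0048/(49.1×5.39) = 1.814×10^-5 K/W
R_outer film = 1/(h_o·A) = 1/(14.9×5.39) = 0.01245 K/W
R_total = 0.1217 K/W
Q = ΔT / R_total = 50 / 0.1217

Q ≈ 411 W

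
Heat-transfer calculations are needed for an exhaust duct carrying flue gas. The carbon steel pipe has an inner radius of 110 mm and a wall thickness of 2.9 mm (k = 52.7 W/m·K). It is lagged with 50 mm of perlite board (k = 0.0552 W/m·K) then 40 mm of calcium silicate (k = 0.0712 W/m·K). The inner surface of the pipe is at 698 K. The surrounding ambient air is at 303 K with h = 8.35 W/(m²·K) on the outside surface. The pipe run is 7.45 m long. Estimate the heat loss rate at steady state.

Q ≈ 1790 W

Cylindrical conduction, so R = ln(r₂/r₁)/(2πkL) per layer, in series:
R_carbon steel pipe wall = ln(112.9/110)/(2π×52.7×7.45) = 1.055×10^-5 K/W
R_perlite board = ln(162.9/112.9)/(2π×0.0552×7.45) = 0.1419 K/W
R_calcium silicate = ln(202.9/162.9)/(2π×0.0712×7.45) = 0.06588 K/W
R_outer film = 1/(h_o·2πr_oL) = 1/(8.35×2π×0.2029×7.45) = 0.01261 K/W
R_total = 0.2204 K/W
Q = ΔT/R_total = 395/0.2204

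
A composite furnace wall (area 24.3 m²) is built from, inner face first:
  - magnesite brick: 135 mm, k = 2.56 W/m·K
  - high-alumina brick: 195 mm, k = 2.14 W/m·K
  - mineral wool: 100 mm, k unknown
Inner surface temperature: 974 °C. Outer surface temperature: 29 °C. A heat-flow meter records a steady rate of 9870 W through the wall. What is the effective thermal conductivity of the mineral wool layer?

Using the resistance-network approach (series):
R_magnesite brick = L/(kA) = 0.135/(2.56×24.3) = 0.00217 K/W
R_high-alumina brick = L/(kA) = 0.195/(2.14×24.3) = 0.00375 K/W
Sum of known resistances R_other = 0.00592 K/W
Total R = ΔT/Q = 945/9870 = 0.09574 K/W
R_mineral wool = R_total − R_other = 0.08982 K/W
k = L/(R·A) = 0.1/(0.08982×24.3)

k ≈ 0.0458 W/(m·K)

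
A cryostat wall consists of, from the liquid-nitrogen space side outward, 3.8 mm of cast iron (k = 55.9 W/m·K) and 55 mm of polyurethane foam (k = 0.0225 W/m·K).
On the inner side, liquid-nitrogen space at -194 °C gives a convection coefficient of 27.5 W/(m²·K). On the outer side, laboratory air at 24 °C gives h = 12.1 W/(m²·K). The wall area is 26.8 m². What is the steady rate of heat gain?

Treating each layer as a thermal resistance in series:
R_inner film = 1/(h_i·A) = 1/(27.5×26.8) = 0.001357 K/W
R_cast iron = L/(kA) = 0.0038/(55.9×26.8) = 2.537×10^-6 K/W
R_polyurethane foam = L/(kA) = 0.055/(0.0225×26.8) = 0.09121 K/W
R_outer film = 1/(h_o·A) = 1/(12.1×26.8) = 0.003084 K/W
R_total = 0.09565 K/W
Q = ΔT / R_total = 218 / 0.09565

Q ≈ 2280 W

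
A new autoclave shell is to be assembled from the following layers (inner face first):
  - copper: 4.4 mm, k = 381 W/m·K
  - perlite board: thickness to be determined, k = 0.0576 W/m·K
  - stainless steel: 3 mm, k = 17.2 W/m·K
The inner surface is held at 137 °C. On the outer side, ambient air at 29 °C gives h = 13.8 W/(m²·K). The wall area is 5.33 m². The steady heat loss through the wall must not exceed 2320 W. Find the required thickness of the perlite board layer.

L ≈ 10.1 mm

Model the wall as resistances in series:
R_copper = L/(kA) = 0.0044/(381×5.33) = 2.167×10^-6 K/W
R_stainless steel = L/(kA) = 0.003/(17.2×5.33) = 3.272×10^-5 K/W
R_outer film = 1/(h_o·A) = 1/(13.8×5.33) = 0.0136 K/W
Sum of the known resistances R_other = 0.01363 K/W
Required total resistance R_tot = ΔT/Q_allow = 108/2320 = 0.04655 K/W
R_perlite board = R_tot − R_other = 0.03292 K/W
L = R·k·A = 0.03292×0.0576×5.33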